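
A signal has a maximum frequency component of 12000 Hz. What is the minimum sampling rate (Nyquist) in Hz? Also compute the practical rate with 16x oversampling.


By Nyquist theorem, fs_min = 2 * fmax.
fs_min = 2 * 12000 = 24000 Hz
Practical rate = 16 * fs_min = 16 * 24000 = 384000 Hz

fs_min = 24000 Hz, fs_practical = 384000 Hz


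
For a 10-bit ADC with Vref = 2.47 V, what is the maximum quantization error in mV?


The maximum quantization error is +/- LSB/2.
LSB = Vref / 2^n = 2.47 / 1024 = 0.00241211 V
Max error = LSB / 2 = 0.00241211 / 2 = 0.00120605 V
Max error = 1.2061 mV

1.2061 mV


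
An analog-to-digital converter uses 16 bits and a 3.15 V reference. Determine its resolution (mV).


The resolution (LSB) of an ADC is Vref / 2^n.
LSB = 3.15 / 2^16
LSB = 3.15 / 65536
LSB = 4.807e-05 V = 0.04806519 mV

0.04806519 mV


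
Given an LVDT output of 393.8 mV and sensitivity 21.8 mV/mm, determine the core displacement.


Displacement = Vout / sensitivity.
d = 393.8 / 21.8
d = 18.064 mm

18.064 mm


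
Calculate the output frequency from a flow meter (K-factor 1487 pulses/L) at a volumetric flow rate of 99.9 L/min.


Frequency = K * Q / 60 (converting L/min to L/s).
f = 1487 * 99.9 / 60
f = 148551.3 / 60
f = 2475.86 Hz

2475.86 Hz


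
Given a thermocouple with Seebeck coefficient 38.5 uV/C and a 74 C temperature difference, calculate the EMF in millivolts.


The thermocouple output V = sensitivity * dT.
V = 38.5 uV/C * 74 C
V = 2849.0 uV
V = 2.849 mV

2.849 mV


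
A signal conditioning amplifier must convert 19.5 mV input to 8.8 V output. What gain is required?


Gain = Vout / Vin (converting to same units).
G = 8.8 V / 19.5 mV
G = 8800.0 mV / 19.5 mV
G = 451.28

451.28


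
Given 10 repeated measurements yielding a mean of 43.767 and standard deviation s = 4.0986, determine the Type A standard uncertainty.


The standard uncertainty for Type A evaluation is u = s / sqrt(n).
u = 4.0986 / sqrt(10)
u = 4.0986 / 3.1623
u = 1.2961

1.2961


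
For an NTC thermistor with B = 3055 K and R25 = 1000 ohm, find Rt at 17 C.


NTC thermistor equation: Rt = R25 * exp(B * (1/T - 1/T25)).
T in Kelvin: 290.15 K, T25 = 298.15 K
1/T - 1/T25 = 1/290.15 - 1/298.15 = 9.248e-05
B * (1/T - 1/T25) = 3055 * 9.248e-05 = 0.2825
Rt = 1000 * exp(0.2825) = 1326.5 ohm

1326.5 ohm


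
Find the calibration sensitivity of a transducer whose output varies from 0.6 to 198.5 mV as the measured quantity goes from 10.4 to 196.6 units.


Sensitivity = (y2 - y1) / (x2 - x1).
S = (198.5 - 0.6) / (196.6 - 10.4)
S = 197.9 / 186.2
S = 1.0628 mV/unit

1.0628 mV/unit


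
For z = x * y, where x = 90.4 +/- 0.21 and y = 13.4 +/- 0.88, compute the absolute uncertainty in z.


For a product z = x*y, the relative uncertainty is:
uz/z = sqrt((ux/x)^2 + (uy/y)^2)
Relative uncertainties: ux/x = 0.21/90.4 = 0.002323
uy/y = 0.88/13.4 = 0.065672
z = 90.4 * 13.4 = 1211.4
uz = 1211.4 * sqrt(0.002323^2 + 0.065672^2) = 79.602

79.602


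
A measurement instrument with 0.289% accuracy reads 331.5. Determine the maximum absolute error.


Absolute error = (accuracy% / 100) * reading.
Error = (0.289 / 100) * 331.5
Error = 0.00289 * 331.5
Error = 0.958

0.958


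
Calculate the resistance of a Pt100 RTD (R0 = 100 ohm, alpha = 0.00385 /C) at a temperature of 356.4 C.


The RTD equation: Rt = R0 * (1 + alpha * T).
Rt = 100 * (1 + 0.00385 * 356.4)
Rt = 100 * (1 + 1.37214)
Rt = 100 * 2.37214
Rt = 237.214 ohm

237.214 ohm


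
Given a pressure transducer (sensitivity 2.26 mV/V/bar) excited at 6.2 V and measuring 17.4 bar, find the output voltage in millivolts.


Output = sensitivity * Vex * P.
Vout = 2.26 * 6.2 * 17.4
Vout = 14.012 * 17.4
Vout = 243.81 mV

243.81 mV


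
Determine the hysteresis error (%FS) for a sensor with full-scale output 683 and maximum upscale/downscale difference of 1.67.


Hysteresis = (max difference / full scale) * 100%.
H = (1.67 / 683) * 100
H = 0.245 %FS

0.245 %FS


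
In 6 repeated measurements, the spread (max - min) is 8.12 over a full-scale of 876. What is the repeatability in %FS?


Repeatability = (spread / full scale) * 100%.
R = (8.12 / 876) * 100
R = 0.927 %FS

0.927 %FS


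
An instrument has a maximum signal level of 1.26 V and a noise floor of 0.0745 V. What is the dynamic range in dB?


Dynamic range = 20 * log10(Vmax / Vnoise).
DR = 20 * log10(1.26 / 0.0745)
DR = 20 * log10(16.91)
DR = 24.56 dB

24.56 dB


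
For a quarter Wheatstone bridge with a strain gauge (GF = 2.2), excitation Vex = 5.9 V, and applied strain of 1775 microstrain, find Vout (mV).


Quarter bridge output: Vout = (GF * epsilon * Vex) / 4.
Vout = (2.2 * 1775e-6 * 5.9) / 4
Vout = 0.0230395 / 4 V
Vout = 0.00575988 V = 5.7599 mV

5.7599 mV


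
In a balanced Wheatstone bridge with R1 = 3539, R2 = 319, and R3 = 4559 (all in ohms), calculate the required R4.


At balance: R1*R4 = R2*R3, so R4 = R2*R3/R1.
R4 = 319 * 4559 / 3539
R4 = 1454321 / 3539
R4 = 410.94 ohm

410.94 ohm


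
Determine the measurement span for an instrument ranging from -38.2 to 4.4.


Span = upper range - lower range.
Span = 4.4 - (-38.2)
Span = 42.6

42.6


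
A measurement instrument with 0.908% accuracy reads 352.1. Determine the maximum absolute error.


Absolute error = (accuracy% / 100) * reading.
Error = (0.908 / 100) * 352.1
Error = 0.00908 * 352.1
Error = 3.1971

3.1971


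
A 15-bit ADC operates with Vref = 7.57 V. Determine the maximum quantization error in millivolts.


The maximum quantization error is +/- LSB/2.
LSB = Vref / 2^n = 7.57 / 32768 = 0.00023102 V
Max error = LSB / 2 = 0.00023102 / 2 = 0.00011551 V
Max error = 0.1155 mV

0.1155 mV


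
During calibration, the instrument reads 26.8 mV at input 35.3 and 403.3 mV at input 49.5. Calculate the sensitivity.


Sensitivity = (y2 - y1) / (x2 - x1).
S = (403.3 - 26.8) / (49.5 - 35.3)
S = 376.5 / 14.2
S = 26.5141 mV/unit

26.5141 mV/unit


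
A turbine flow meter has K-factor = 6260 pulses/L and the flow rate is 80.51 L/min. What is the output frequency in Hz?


Frequency = K * Q / 60 (converting L/min to L/s).
f = 6260 * 80.51 / 60
f = 503992.6 / 60
f = 8399.88 Hz

8399.88 Hz


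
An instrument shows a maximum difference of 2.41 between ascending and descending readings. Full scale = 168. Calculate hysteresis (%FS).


Hysteresis = (max difference / full scale) * 100%.
H = (2.41 / 168) * 100
H = 1.435 %FS

1.435 %FS


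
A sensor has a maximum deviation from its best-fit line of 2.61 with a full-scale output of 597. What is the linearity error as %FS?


Linearity error = (max deviation / full scale) * 100%.
Linearity = (2.61 / 597) * 100
Linearity = 0.437 %FS

0.437 %FS


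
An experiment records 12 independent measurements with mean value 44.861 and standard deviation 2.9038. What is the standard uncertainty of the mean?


The standard uncertainty for Type A evaluation is u = s / sqrt(n).
u = 2.9038 / sqrt(12)
u = 2.9038 / 3.4641
u = 0.8383

0.8383


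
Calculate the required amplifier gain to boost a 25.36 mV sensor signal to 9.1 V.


Gain = Vout / Vin (converting to same units).
G = 9.1 V / 25.36 mV
G = 9100.0 mV / 25.36 mV
G = 358.83

358.83


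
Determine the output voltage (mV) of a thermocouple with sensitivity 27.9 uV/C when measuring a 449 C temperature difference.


The thermocouple output V = sensitivity * dT.
V = 27.9 uV/C * 449 C
V = 12527.1 uV
V = 12.527 mV

12.527 mV


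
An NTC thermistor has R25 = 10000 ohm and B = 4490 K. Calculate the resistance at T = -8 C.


NTC thermistor equation: Rt = R25 * exp(B * (1/T - 1/T25)).
T in Kelvin: 265.15 K, T25 = 298.15 K
1/T - 1/T25 = 1/265.15 - 1/298.15 = 0.00041743
B * (1/T - 1/T25) = 4490 * 0.00041743 = 1.8743
Rt = 10000 * exp(1.8743) = 65161.1 ohm

65161.1 ohm


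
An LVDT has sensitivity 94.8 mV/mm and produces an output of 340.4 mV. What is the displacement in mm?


Displacement = Vout / sensitivity.
d = 340.4 / 94.8
d = 3.591 mm

3.591 mm


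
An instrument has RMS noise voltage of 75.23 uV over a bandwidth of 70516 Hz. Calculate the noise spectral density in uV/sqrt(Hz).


Noise spectral density = Vrms / sqrt(BW).
NSD = 75.23 / sqrt(70516)
NSD = 75.23 / 265.5485
NSD = 0.2833 uV/sqrt(Hz)

0.2833 uV/sqrt(Hz)


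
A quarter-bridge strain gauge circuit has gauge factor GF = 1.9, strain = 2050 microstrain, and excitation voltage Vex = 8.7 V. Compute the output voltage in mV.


Quarter bridge output: Vout = (GF * epsilon * Vex) / 4.
Vout = (1.9 * 2050e-6 * 8.7) / 4
Vout = 0.0338865 / 4 V
Vout = 0.00847162 V = 8.4716 mV

8.4716 mV


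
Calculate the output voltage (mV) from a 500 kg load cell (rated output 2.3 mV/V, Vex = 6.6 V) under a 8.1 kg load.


Vout = rated_output * Vex * (load / capacity).
Vout = 2.3 * 6.6 * (8.1 / 500)
Vout = 2.3 * 6.6 * 0.0162
Vout = 0.246 mV

0.246 mV


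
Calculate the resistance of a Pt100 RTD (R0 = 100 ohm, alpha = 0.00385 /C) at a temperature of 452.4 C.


The RTD equation: Rt = R0 * (1 + alpha * T).
Rt = 100 * (1 + 0.00385 * 452.4)
Rt = 100 * (1 + 1.74174)
Rt = 100 * 2.74174
Rt = 274.174 ohm

274.174 ohm


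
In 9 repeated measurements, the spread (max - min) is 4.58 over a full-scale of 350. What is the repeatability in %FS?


Repeatability = (spread / full scale) * 100%.
R = (4.58 / 350) * 100
R = 1.309 %FS

1.309 %FS


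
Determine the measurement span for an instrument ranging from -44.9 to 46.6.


Span = upper range - lower range.
Span = 46.6 - (-44.9)
Span = 91.5

91.5


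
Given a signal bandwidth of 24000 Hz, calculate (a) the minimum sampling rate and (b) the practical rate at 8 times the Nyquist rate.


By Nyquist theorem, fs_min = 2 * fmax.
fs_min = 2 * 24000 = 48000 Hz
Practical rate = 8 * fs_min = 8 * 48000 = 384000 Hz

fs_min = 48000 Hz, fs_practical = 384000 Hz


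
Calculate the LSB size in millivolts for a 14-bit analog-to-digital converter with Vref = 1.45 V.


The resolution (LSB) of an ADC is Vref / 2^n.
LSB = 1.45 / 2^14
LSB = 1.45 / 16384
LSB = 8.85e-05 V = 0.08850098 mV

0.08850098 mV


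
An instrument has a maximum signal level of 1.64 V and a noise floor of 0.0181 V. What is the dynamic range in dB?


Dynamic range = 20 * log10(Vmax / Vnoise).
DR = 20 * log10(1.64 / 0.0181)
DR = 20 * log10(90.61)
DR = 39.14 dB

39.14 dB


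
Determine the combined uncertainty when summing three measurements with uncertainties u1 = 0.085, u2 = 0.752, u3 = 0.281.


For a sum of independent quantities, uc = sqrt(u1^2 + u2^2 + u3^2).
uc = sqrt(0.085^2 + 0.752^2 + 0.281^2)
uc = sqrt(0.007225 + 0.565504 + 0.078961)
uc = 0.8073

0.8073


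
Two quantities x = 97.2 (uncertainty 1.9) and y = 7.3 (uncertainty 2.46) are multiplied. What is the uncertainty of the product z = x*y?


For a product z = x*y, the relative uncertainty is:
uz/z = sqrt((ux/x)^2 + (uy/y)^2)
Relative uncertainties: ux/x = 1.9/97.2 = 0.019547
uy/y = 2.46/7.3 = 0.336986
z = 97.2 * 7.3 = 709.6
uz = 709.6 * sqrt(0.019547^2 + 0.336986^2) = 239.514

239.514


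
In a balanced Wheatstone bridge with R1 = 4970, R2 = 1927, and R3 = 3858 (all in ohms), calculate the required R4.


At balance: R1*R4 = R2*R3, so R4 = R2*R3/R1.
R4 = 1927 * 3858 / 4970
R4 = 7434366 / 4970
R4 = 1495.85 ohm

1495.85 ohm


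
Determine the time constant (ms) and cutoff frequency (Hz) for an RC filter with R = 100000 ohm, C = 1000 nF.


Time constant: tau = R * C.
tau = 100000 * 1.00e-06 = 0.1 s
tau = 100.0 ms
Cutoff frequency: fc = 1 / (2*pi*R*C).
fc = 1 / (2*pi*0.1) = 1.59 Hz

tau = 100.0 ms, fc = 1.59 Hz


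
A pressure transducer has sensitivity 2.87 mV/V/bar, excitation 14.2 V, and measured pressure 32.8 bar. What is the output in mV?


Output = sensitivity * Vex * P.
Vout = 2.87 * 14.2 * 32.8
Vout = 40.754 * 32.8
Vout = 1336.73 mV

1336.73 mV


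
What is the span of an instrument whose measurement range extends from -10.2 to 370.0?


Span = upper range - lower range.
Span = 370.0 - (-10.2)
Span = 380.2

380.2


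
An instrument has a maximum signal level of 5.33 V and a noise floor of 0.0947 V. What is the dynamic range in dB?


Dynamic range = 20 * log10(Vmax / Vnoise).
DR = 20 * log10(5.33 / 0.0947)
DR = 20 * log10(56.28)
DR = 35.01 dB

35.01 dB


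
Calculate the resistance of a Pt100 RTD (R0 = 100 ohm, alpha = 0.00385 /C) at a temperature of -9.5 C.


The RTD equation: Rt = R0 * (1 + alpha * T).
Rt = 100 * (1 + 0.00385 * -9.5)
Rt = 100 * (1 + -0.036575)
Rt = 100 * 0.963425
Rt = 96.343 ohm

96.343 ohm


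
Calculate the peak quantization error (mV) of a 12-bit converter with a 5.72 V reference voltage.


The maximum quantization error is +/- LSB/2.
LSB = Vref / 2^n = 5.72 / 4096 = 0.00139648 V
Max error = LSB / 2 = 0.00139648 / 2 = 0.00069824 V
Max error = 0.6982 mV

0.6982 mV


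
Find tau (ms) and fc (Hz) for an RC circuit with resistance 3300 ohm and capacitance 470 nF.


Time constant: tau = R * C.
tau = 3300 * 4.70e-07 = 0.001551 s
tau = 1.551 ms
Cutoff frequency: fc = 1 / (2*pi*R*C).
fc = 1 / (2*pi*0.001551) = 102.61 Hz

tau = 1.551 ms, fc = 102.61 Hz


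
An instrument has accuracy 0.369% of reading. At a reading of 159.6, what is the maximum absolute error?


Absolute error = (accuracy% / 100) * reading.
Error = (0.369 / 100) * 159.6
Error = 0.00369 * 159.6
Error = 0.5889

0.5889


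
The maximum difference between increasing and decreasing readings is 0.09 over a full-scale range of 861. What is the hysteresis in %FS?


Hysteresis = (max difference / full scale) * 100%.
H = (0.09 / 861) * 100
H = 0.01 %FS

0.01 %FS


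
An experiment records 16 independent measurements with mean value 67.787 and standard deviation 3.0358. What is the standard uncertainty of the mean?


The standard uncertainty for Type A evaluation is u = s / sqrt(n).
u = 3.0358 / sqrt(16)
u = 3.0358 / 4.0
u = 0.759

0.759


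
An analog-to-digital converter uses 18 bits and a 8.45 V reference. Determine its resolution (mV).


The resolution (LSB) of an ADC is Vref / 2^n.
LSB = 8.45 / 2^18
LSB = 8.45 / 262144
LSB = 3.223e-05 V = 0.03223419 mV

0.03223419 mV


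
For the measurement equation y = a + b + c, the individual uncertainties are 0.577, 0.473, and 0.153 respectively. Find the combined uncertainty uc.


For a sum of independent quantities, uc = sqrt(u1^2 + u2^2 + u3^2).
uc = sqrt(0.577^2 + 0.473^2 + 0.153^2)
uc = sqrt(0.332929 + 0.223729 + 0.023409)
uc = 0.7616

0.7616


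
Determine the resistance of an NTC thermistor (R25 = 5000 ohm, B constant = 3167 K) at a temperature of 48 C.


NTC thermistor equation: Rt = R25 * exp(B * (1/T - 1/T25)).
T in Kelvin: 321.15 K, T25 = 298.15 K
1/T - 1/T25 = 1/321.15 - 1/298.15 = -0.00024021
B * (1/T - 1/T25) = 3167 * -0.00024021 = -0.7607
Rt = 5000 * exp(-0.7607) = 2336.6 ohm

2336.6 ohm


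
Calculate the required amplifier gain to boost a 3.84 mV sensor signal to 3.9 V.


Gain = Vout / Vin (converting to same units).
G = 3.9 V / 3.84 mV
G = 3900.0 mV / 3.84 mV
G = 1015.62

1015.62


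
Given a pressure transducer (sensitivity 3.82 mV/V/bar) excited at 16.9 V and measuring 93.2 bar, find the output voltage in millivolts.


Output = sensitivity * Vex * P.
Vout = 3.82 * 16.9 * 93.2
Vout = 64.558 * 93.2
Vout = 6016.81 mV

6016.81 mV


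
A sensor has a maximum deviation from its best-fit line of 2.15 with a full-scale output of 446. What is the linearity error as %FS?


Linearity error = (max deviation / full scale) * 100%.
Linearity = (2.15 / 446) * 100
Linearity = 0.482 %FS

0.482 %FS


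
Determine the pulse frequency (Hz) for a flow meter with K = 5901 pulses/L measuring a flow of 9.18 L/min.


Frequency = K * Q / 60 (converting L/min to L/s).
f = 5901 * 9.18 / 60
f = 54171.18 / 60
f = 902.85 Hz

902.85 Hz


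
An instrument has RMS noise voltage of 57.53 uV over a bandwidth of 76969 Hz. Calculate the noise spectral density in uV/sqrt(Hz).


Noise spectral density = Vrms / sqrt(BW).
NSD = 57.53 / sqrt(76969)
NSD = 57.53 / 277.4329
NSD = 0.2074 uV/sqrt(Hz)

0.2074 uV/sqrt(Hz)


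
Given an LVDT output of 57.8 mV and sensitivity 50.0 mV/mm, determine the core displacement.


Displacement = Vout / sensitivity.
d = 57.8 / 50.0
d = 1.156 mm

1.156 mm


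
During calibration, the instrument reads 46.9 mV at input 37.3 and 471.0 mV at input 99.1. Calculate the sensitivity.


Sensitivity = (y2 - y1) / (x2 - x1).
S = (471.0 - 46.9) / (99.1 - 37.3)
S = 424.1 / 61.8
S = 6.8625 mV/unit

6.8625 mV/unit


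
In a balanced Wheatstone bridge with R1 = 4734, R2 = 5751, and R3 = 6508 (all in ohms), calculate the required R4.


At balance: R1*R4 = R2*R3, so R4 = R2*R3/R1.
R4 = 5751 * 6508 / 4734
R4 = 37427508 / 4734
R4 = 7906.11 ohm

7906.11 ohm


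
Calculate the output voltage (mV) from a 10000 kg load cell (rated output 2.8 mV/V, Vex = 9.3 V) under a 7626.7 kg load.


Vout = rated_output * Vex * (load / capacity).
Vout = 2.8 * 9.3 * (7626.7 / 10000)
Vout = 2.8 * 9.3 * 0.76267
Vout = 19.86 mV

19.86 mV


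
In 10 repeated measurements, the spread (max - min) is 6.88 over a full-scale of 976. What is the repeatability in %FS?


Repeatability = (spread / full scale) * 100%.
R = (6.88 / 976) * 100
R = 0.705 %FS

0.705 %FS


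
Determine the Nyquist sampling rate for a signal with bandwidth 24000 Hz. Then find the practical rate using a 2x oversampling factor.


By Nyquist theorem, fs_min = 2 * fmax.
fs_min = 2 * 24000 = 48000 Hz
Practical rate = 2 * fs_min = 2 * 48000 = 96000 Hz

fs_min = 48000 Hz, fs_practical = 96000 Hz


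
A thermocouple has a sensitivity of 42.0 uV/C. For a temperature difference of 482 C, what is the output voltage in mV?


The thermocouple output V = sensitivity * dT.
V = 42.0 uV/C * 482 C
V = 20244.0 uV
V = 20.244 mV

20.244 mV


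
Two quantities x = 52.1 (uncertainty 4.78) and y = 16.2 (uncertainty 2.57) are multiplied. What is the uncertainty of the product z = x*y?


For a product z = x*y, the relative uncertainty is:
uz/z = sqrt((ux/x)^2 + (uy/y)^2)
Relative uncertainties: ux/x = 4.78/52.1 = 0.091747
uy/y = 2.57/16.2 = 0.158642
z = 52.1 * 16.2 = 844.0
uz = 844.0 * sqrt(0.091747^2 + 0.158642^2) = 154.676

154.676


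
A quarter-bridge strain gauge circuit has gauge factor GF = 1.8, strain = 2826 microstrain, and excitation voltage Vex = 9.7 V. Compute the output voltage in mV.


Quarter bridge output: Vout = (GF * epsilon * Vex) / 4.
Vout = (1.8 * 2826e-6 * 9.7) / 4
Vout = 0.04934196 / 4 V
Vout = 0.01233549 V = 12.3355 mV

12.3355 mV


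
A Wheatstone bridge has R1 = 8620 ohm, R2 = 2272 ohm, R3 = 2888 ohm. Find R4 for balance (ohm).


At balance: R1*R4 = R2*R3, so R4 = R2*R3/R1.
R4 = 2272 * 2888 / 8620
R4 = 6561536 / 8620
R4 = 761.2 ohm

761.2 ohm


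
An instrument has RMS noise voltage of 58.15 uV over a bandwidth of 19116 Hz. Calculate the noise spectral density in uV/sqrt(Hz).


Noise spectral density = Vrms / sqrt(BW).
NSD = 58.15 / sqrt(19116)
NSD = 58.15 / 138.2606
NSD = 0.4206 uV/sqrt(Hz)

0.4206 uV/sqrt(Hz)


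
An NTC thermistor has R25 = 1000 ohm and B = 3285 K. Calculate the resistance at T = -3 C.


NTC thermistor equation: Rt = R25 * exp(B * (1/T - 1/T25)).
T in Kelvin: 270.15 K, T25 = 298.15 K
1/T - 1/T25 = 1/270.15 - 1/298.15 = 0.00034763
B * (1/T - 1/T25) = 3285 * 0.00034763 = 1.142
Rt = 1000 * exp(1.142) = 3132.9 ohm

3132.9 ohm


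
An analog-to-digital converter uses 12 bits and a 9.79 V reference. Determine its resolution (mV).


The resolution (LSB) of an ADC is Vref / 2^n.
LSB = 9.79 / 2^12
LSB = 9.79 / 4096
LSB = 0.00239014 V = 2.39013672 mV

2.39013672 mV


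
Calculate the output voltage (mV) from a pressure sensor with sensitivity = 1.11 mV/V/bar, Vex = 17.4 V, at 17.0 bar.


Output = sensitivity * Vex * P.
Vout = 1.11 * 17.4 * 17.0
Vout = 19.314 * 17.0
Vout = 328.34 mV

328.34 mV


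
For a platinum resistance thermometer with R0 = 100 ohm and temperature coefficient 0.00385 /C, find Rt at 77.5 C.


The RTD equation: Rt = R0 * (1 + alpha * T).
Rt = 100 * (1 + 0.00385 * 77.5)
Rt = 100 * (1 + 0.298375)
Rt = 100 * 1.298375
Rt = 129.838 ohm

129.838 ohm


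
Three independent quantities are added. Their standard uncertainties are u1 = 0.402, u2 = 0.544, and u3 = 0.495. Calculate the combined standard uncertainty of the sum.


For a sum of independent quantities, uc = sqrt(u1^2 + u2^2 + u3^2).
uc = sqrt(0.402^2 + 0.544^2 + 0.495^2)
uc = sqrt(0.161604 + 0.295936 + 0.245025)
uc = 0.8382

0.8382


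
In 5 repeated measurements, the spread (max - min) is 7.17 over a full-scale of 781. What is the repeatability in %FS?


Repeatability = (spread / full scale) * 100%.
R = (7.17 / 781) * 100
R = 0.918 %FS

0.918 %FS


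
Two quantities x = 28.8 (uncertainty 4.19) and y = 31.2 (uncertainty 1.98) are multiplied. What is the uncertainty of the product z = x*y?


For a product z = x*y, the relative uncertainty is:
uz/z = sqrt((ux/x)^2 + (uy/y)^2)
Relative uncertainties: ux/x = 4.19/28.8 = 0.145486
uy/y = 1.98/31.2 = 0.063462
z = 28.8 * 31.2 = 898.6
uz = 898.6 * sqrt(0.145486^2 + 0.063462^2) = 142.624

142.624


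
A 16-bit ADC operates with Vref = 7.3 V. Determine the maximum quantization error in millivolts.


The maximum quantization error is +/- LSB/2.
LSB = Vref / 2^n = 7.3 / 65536 = 0.00011139 V
Max error = LSB / 2 = 0.00011139 / 2 = 5.569e-05 V
Max error = 0.0557 mV

0.0557 mV


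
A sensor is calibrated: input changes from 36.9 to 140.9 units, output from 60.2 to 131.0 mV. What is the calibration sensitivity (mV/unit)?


Sensitivity = (y2 - y1) / (x2 - x1).
S = (131.0 - 60.2) / (140.9 - 36.9)
S = 70.8 / 104.0
S = 0.6808 mV/unit

0.6808 mV/unit


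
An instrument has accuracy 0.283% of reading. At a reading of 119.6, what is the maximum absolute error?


Absolute error = (accuracy% / 100) * reading.
Error = (0.283 / 100) * 119.6
Error = 0.00283 * 119.6
Error = 0.3385

0.3385


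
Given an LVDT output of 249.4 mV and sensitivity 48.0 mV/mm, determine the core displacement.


Displacement = Vout / sensitivity.
d = 249.4 / 48.0
d = 5.196 mm

5.196 mm


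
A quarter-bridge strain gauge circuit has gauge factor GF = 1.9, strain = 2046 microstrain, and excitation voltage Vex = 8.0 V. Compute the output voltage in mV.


Quarter bridge output: Vout = (GF * epsilon * Vex) / 4.
Vout = (1.9 * 2046e-6 * 8.0) / 4
Vout = 0.0310992 / 4 V
Vout = 0.0077748 V = 7.7748 mV

7.7748 mV


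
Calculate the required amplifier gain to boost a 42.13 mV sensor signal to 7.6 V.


Gain = Vout / Vin (converting to same units).
G = 7.6 V / 42.13 mV
G = 7600.0 mV / 42.13 mV
G = 180.39

180.39


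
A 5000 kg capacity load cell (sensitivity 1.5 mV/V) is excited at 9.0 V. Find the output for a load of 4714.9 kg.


Vout = rated_output * Vex * (load / capacity).
Vout = 1.5 * 9.0 * (4714.9 / 5000)
Vout = 1.5 * 9.0 * 0.94298
Vout = 12.73 mV

12.73 mV


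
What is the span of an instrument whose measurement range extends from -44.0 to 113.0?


Span = upper range - lower range.
Span = 113.0 - (-44.0)
Span = 157.0

157.0


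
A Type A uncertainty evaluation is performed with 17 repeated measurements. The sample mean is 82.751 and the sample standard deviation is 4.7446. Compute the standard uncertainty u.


The standard uncertainty for Type A evaluation is u = s / sqrt(n).
u = 4.7446 / sqrt(17)
u = 4.7446 / 4.1231
u = 1.1507

1.1507


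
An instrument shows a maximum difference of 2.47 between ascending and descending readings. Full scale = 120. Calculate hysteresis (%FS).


Hysteresis = (max difference / full scale) * 100%.
H = (2.47 / 120) * 100
H = 2.058 %FS

2.058 %FS


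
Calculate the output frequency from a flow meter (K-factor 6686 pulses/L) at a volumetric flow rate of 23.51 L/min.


Frequency = K * Q / 60 (converting L/min to L/s).
f = 6686 * 23.51 / 60
f = 157187.86 / 60
f = 2619.8 Hz

2619.8 Hz


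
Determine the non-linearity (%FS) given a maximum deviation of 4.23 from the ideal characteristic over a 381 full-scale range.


Linearity error = (max deviation / full scale) * 100%.
Linearity = (4.23 / 381) * 100
Linearity = 1.11 %FS

1.11 %FS


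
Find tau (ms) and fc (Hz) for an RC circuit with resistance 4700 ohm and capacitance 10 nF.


Time constant: tau = R * C.
tau = 4700 * 1.00e-08 = 4.7e-05 s
tau = 0.047 ms
Cutoff frequency: fc = 1 / (2*pi*R*C).
fc = 1 / (2*pi*4.7e-05) = 3386.28 Hz

tau = 0.047 ms, fc = 3386.28 Hz


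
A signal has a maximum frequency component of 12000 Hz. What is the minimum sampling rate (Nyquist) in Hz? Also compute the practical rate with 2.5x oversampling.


By Nyquist theorem, fs_min = 2 * fmax.
fs_min = 2 * 12000 = 24000 Hz
Practical rate = 2.5 * fs_min = 2.5 * 24000 = 60000 Hz

fs_min = 24000 Hz, fs_practical = 60000 Hz


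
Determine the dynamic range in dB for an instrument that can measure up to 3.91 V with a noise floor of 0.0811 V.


Dynamic range = 20 * log10(Vmax / Vnoise).
DR = 20 * log10(3.91 / 0.0811)
DR = 20 * log10(48.21)
DR = 33.66 dB

33.66 dB


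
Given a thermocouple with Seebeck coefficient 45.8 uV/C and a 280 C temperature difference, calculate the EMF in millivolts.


The thermocouple output V = sensitivity * dT.
V = 45.8 uV/C * 280 C
V = 12824.0 uV
V = 12.824 mV

12.824 mV


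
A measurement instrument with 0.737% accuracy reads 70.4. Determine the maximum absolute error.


Absolute error = (accuracy% / 100) * reading.
Error = (0.737 / 100) * 70.4
Error = 0.00737 * 70.4
Error = 0.5188

0.5188


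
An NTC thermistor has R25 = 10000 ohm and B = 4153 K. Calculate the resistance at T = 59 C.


NTC thermistor equation: Rt = R25 * exp(B * (1/T - 1/T25)).
T in Kelvin: 332.15 K, T25 = 298.15 K
1/T - 1/T25 = 1/332.15 - 1/298.15 = -0.00034333
B * (1/T - 1/T25) = 4153 * -0.00034333 = -1.4258
Rt = 10000 * exp(-1.4258) = 2403.1 ohm

2403.1 ohm


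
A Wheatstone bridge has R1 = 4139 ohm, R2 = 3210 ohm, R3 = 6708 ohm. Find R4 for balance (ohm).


At balance: R1*R4 = R2*R3, so R4 = R2*R3/R1.
R4 = 3210 * 6708 / 4139
R4 = 21532680 / 4139
R4 = 5202.39 ohm

5202.39 ohm


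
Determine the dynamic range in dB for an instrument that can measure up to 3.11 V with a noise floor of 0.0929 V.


Dynamic range = 20 * log10(Vmax / Vnoise).
DR = 20 * log10(3.11 / 0.0929)
DR = 20 * log10(33.48)
DR = 30.49 dB

30.49 dB


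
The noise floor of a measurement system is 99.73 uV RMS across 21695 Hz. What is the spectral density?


Noise spectral density = Vrms / sqrt(BW).
NSD = 99.73 / sqrt(21695)
NSD = 99.73 / 147.2922
NSD = 0.6771 uV/sqrt(Hz)

0.6771 uV/sqrt(Hz)


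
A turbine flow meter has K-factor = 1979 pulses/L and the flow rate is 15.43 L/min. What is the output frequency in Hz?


Frequency = K * Q / 60 (converting L/min to L/s).
f = 1979 * 15.43 / 60
f = 30535.97 / 60
f = 508.93 Hz

508.93 Hz


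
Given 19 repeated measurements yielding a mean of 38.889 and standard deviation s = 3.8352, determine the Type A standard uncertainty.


The standard uncertainty for Type A evaluation is u = s / sqrt(n).
u = 3.8352 / sqrt(19)
u = 3.8352 / 4.3589
u = 0.8799

0.8799


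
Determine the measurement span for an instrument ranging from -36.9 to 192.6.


Span = upper range - lower range.
Span = 192.6 - (-36.9)
Span = 229.5

229.5


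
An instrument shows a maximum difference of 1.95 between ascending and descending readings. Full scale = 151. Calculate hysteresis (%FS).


Hysteresis = (max difference / full scale) * 100%.
H = (1.95 / 151) * 100
H = 1.291 %FS

1.291 %FS


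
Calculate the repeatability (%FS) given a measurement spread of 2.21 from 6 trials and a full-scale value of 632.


Repeatability = (spread / full scale) * 100%.
R = (2.21 / 632) * 100
R = 0.35 %FS

0.35 %FS


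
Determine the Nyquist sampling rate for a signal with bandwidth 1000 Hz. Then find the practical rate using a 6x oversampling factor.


By Nyquist theorem, fs_min = 2 * fmax.
fs_min = 2 * 1000 = 2000 Hz
Practical rate = 6 * fs_min = 6 * 2000 = 12000 Hz

fs_min = 2000 Hz, fs_practical = 12000 Hz


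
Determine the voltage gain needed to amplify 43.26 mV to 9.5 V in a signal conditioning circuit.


Gain = Vout / Vin (converting to same units).
G = 9.5 V / 43.26 mV
G = 9500.0 mV / 43.26 mV
G = 219.6

219.6


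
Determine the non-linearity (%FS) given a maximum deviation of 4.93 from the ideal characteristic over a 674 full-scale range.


Linearity error = (max deviation / full scale) * 100%.
Linearity = (4.93 / 674) * 100
Linearity = 0.731 %FS

0.731 %FS


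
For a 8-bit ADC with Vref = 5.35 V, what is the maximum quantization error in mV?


The maximum quantization error is +/- LSB/2.
LSB = Vref / 2^n = 5.35 / 256 = 0.02089844 V
Max error = LSB / 2 = 0.02089844 / 2 = 0.01044922 V
Max error = 10.4492 mV

10.4492 mV


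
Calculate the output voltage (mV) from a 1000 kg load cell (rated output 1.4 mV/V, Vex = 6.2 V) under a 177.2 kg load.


Vout = rated_output * Vex * (load / capacity).
Vout = 1.4 * 6.2 * (177.2 / 1000)
Vout = 1.4 * 6.2 * 0.1772
Vout = 1.538 mV

1.538 mV


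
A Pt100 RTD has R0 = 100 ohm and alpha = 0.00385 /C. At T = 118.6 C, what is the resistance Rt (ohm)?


The RTD equation: Rt = R0 * (1 + alpha * T).
Rt = 100 * (1 + 0.00385 * 118.6)
Rt = 100 * (1 + 0.45661)
Rt = 100 * 1.45661
Rt = 145.661 ohm

145.661 ohm


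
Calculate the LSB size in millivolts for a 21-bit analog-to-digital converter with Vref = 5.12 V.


The resolution (LSB) of an ADC is Vref / 2^n.
LSB = 5.12 / 2^21
LSB = 5.12 / 2097152
LSB = 2.44e-06 V = 0.00244141 mV

0.00244141 mV


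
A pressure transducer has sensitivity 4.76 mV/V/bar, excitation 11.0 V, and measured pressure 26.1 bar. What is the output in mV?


Output = sensitivity * Vex * P.
Vout = 4.76 * 11.0 * 26.1
Vout = 52.36 * 26.1
Vout = 1366.6 mV

1366.6 mV


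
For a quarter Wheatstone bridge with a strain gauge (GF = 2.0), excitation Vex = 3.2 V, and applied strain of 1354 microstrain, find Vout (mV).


Quarter bridge output: Vout = (GF * epsilon * Vex) / 4.
Vout = (2.0 * 1354e-6 * 3.2) / 4
Vout = 0.0086656 / 4 V
Vout = 0.0021664 V = 2.1664 mV

2.1664 mV


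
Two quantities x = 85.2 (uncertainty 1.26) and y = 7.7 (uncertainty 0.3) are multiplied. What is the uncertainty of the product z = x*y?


For a product z = x*y, the relative uncertainty is:
uz/z = sqrt((ux/x)^2 + (uy/y)^2)
Relative uncertainties: ux/x = 1.26/85.2 = 0.014789
uy/y = 0.3/7.7 = 0.038961
z = 85.2 * 7.7 = 656.0
uz = 656.0 * sqrt(0.014789^2 + 0.038961^2) = 27.339

27.339


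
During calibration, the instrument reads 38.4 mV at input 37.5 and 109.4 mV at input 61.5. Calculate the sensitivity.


Sensitivity = (y2 - y1) / (x2 - x1).
S = (109.4 - 38.4) / (61.5 - 37.5)
S = 71.0 / 24.0
S = 2.9583 mV/unit

2.9583 mV/unit


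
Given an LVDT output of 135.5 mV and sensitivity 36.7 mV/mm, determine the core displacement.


Displacement = Vout / sensitivity.
d = 135.5 / 36.7
d = 3.692 mm

3.692 mm


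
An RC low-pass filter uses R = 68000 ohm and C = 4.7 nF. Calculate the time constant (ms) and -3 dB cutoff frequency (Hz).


Time constant: tau = R * C.
tau = 68000 * 4.70e-09 = 0.0003196 s
tau = 0.3196 ms
Cutoff frequency: fc = 1 / (2*pi*R*C).
fc = 1 / (2*pi*0.0003196) = 497.98 Hz

tau = 0.3196 ms, fc = 497.98 Hz


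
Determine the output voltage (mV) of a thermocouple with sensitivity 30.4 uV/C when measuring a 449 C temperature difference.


The thermocouple output V = sensitivity * dT.
V = 30.4 uV/C * 449 C
V = 13649.6 uV
V = 13.65 mV

13.65 mV


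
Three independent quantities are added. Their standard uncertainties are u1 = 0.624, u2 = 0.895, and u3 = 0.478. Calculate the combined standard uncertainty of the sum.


For a sum of independent quantities, uc = sqrt(u1^2 + u2^2 + u3^2).
uc = sqrt(0.624^2 + 0.895^2 + 0.478^2)
uc = sqrt(0.389376 + 0.801025 + 0.228484)
uc = 1.1912

1.1912


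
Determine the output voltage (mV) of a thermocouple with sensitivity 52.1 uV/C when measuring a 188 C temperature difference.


The thermocouple output V = sensitivity * dT.
V = 52.1 uV/C * 188 C
V = 9794.8 uV
V = 9.795 mV

9.795 mV


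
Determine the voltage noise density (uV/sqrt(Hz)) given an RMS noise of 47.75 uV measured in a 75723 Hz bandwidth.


Noise spectral density = Vrms / sqrt(BW).
NSD = 47.75 / sqrt(75723)
NSD = 47.75 / 275.1781
NSD = 0.1735 uV/sqrt(Hz)

0.1735 uV/sqrt(Hz)


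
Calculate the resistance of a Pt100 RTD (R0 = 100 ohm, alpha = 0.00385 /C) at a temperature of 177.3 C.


The RTD equation: Rt = R0 * (1 + alpha * T).
Rt = 100 * (1 + 0.00385 * 177.3)
Rt = 100 * (1 + 0.682605)
Rt = 100 * 1.682605
Rt = 168.261 ohm

168.261 ohm


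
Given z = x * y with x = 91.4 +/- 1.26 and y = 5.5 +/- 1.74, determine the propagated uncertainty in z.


For a product z = x*y, the relative uncertainty is:
uz/z = sqrt((ux/x)^2 + (uy/y)^2)
Relative uncertainties: ux/x = 1.26/91.4 = 0.013786
uy/y = 1.74/5.5 = 0.316364
z = 91.4 * 5.5 = 502.7
uz = 502.7 * sqrt(0.013786^2 + 0.316364^2) = 159.187

159.187


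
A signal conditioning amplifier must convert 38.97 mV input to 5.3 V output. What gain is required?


Gain = Vout / Vin (converting to same units).
G = 5.3 V / 38.97 mV
G = 5300.0 mV / 38.97 mV
G = 136.0

136.0


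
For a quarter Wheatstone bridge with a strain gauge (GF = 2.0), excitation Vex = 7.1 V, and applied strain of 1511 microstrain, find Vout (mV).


Quarter bridge output: Vout = (GF * epsilon * Vex) / 4.
Vout = (2.0 * 1511e-6 * 7.1) / 4
Vout = 0.0214562 / 4 V
Vout = 0.00536405 V = 5.364 mV

5.364 mV


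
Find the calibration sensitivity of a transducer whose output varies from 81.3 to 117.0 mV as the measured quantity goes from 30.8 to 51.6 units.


Sensitivity = (y2 - y1) / (x2 - x1).
S = (117.0 - 81.3) / (51.6 - 30.8)
S = 35.7 / 20.8
S = 1.7163 mV/unit

1.7163 mV/unit


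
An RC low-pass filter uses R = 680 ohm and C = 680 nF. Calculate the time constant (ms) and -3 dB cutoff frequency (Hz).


Time constant: tau = R * C.
tau = 680 * 6.80e-07 = 0.0004624 s
tau = 0.4624 ms
Cutoff frequency: fc = 1 / (2*pi*R*C).
fc = 1 / (2*pi*0.0004624) = 344.19 Hz

tau = 0.4624 ms, fc = 344.19 Hz


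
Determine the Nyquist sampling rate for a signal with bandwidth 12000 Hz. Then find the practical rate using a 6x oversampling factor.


By Nyquist theorem, fs_min = 2 * fmax.
fs_min = 2 * 12000 = 24000 Hz
Practical rate = 6 * fs_min = 6 * 24000 = 144000 Hz

fs_min = 24000 Hz, fs_practical = 144000 Hz


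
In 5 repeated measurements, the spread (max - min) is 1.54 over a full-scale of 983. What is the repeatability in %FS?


Repeatability = (spread / full scale) * 100%.
R = (1.54 / 983) * 100
R = 0.157 %FS

0.157 %FS


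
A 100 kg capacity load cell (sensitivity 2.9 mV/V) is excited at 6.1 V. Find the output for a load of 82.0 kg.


Vout = rated_output * Vex * (load / capacity).
Vout = 2.9 * 6.1 * (82.0 / 100)
Vout = 2.9 * 6.1 * 0.82
Vout = 14.506 mV

14.506 mV


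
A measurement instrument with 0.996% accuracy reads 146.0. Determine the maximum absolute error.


Absolute error = (accuracy% / 100) * reading.
Error = (0.996 / 100) * 146.0
Error = 0.00996 * 146.0
Error = 1.4542

1.4542


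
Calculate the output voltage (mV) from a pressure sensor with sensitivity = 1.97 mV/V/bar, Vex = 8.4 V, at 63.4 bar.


Output = sensitivity * Vex * P.
Vout = 1.97 * 8.4 * 63.4
Vout = 16.548 * 63.4
Vout = 1049.14 mV

1049.14 mV


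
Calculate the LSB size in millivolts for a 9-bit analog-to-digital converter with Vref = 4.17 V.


The resolution (LSB) of an ADC is Vref / 2^n.
LSB = 4.17 / 2^9
LSB = 4.17 / 512
LSB = 0.00814453 V = 8.14453125 mV

8.14453125 mV


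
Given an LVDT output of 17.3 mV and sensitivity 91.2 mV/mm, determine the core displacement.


Displacement = Vout / sensitivity.
d = 17.3 / 91.2
d = 0.19 mm

0.19 mm


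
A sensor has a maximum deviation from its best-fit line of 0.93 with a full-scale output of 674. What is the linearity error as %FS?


Linearity error = (max deviation / full scale) * 100%.
Linearity = (0.93 / 674) * 100
Linearity = 0.138 %FS

0.138 %FS


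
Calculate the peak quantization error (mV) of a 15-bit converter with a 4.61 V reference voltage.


The maximum quantization error is +/- LSB/2.
LSB = Vref / 2^n = 4.61 / 32768 = 0.00014069 V
Max error = LSB / 2 = 0.00014069 / 2 = 7.034e-05 V
Max error = 0.0703 mV

0.0703 mV


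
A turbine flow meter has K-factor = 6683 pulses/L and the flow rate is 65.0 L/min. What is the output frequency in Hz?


Frequency = K * Q / 60 (converting L/min to L/s).
f = 6683 * 65.0 / 60
f = 434395.0 / 60
f = 7239.92 Hz

7239.92 Hz


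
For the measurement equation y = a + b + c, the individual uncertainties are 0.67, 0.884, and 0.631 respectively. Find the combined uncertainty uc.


For a sum of independent quantities, uc = sqrt(u1^2 + u2^2 + u3^2).
uc = sqrt(0.67^2 + 0.884^2 + 0.631^2)
uc = sqrt(0.4489 + 0.781456 + 0.398161)
uc = 1.2761

1.2761


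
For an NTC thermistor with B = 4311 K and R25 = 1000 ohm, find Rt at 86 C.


NTC thermistor equation: Rt = R25 * exp(B * (1/T - 1/T25)).
T in Kelvin: 359.15 K, T25 = 298.15 K
1/T - 1/T25 = 1/359.15 - 1/298.15 = -0.00056966
B * (1/T - 1/T25) = 4311 * -0.00056966 = -2.4558
Rt = 1000 * exp(-2.4558) = 85.8 ohm

85.8 ohm


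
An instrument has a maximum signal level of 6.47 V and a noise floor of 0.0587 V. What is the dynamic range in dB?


Dynamic range = 20 * log10(Vmax / Vnoise).
DR = 20 * log10(6.47 / 0.0587)
DR = 20 * log10(110.22)
DR = 40.85 dB

40.85 dB


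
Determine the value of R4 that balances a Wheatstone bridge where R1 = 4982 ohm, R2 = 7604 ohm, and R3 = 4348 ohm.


At balance: R1*R4 = R2*R3, so R4 = R2*R3/R1.
R4 = 7604 * 4348 / 4982
R4 = 33062192 / 4982
R4 = 6636.33 ohm

6636.33 ohm


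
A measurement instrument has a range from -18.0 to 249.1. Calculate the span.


Span = upper range - lower range.
Span = 249.1 - (-18.0)
Span = 267.1

267.1


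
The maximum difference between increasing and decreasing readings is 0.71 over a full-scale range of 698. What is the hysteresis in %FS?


Hysteresis = (max difference / full scale) * 100%.
H = (0.71 / 698) * 100
H = 0.102 %FS

0.102 %FS


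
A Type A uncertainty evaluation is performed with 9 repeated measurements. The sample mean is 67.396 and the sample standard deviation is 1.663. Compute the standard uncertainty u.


The standard uncertainty for Type A evaluation is u = s / sqrt(n).
u = 1.663 / sqrt(9)
u = 1.663 / 3.0
u = 0.5543

0.5543


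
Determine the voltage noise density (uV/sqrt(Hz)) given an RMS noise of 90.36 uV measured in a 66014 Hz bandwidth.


Noise spectral density = Vrms / sqrt(BW).
NSD = 90.36 / sqrt(66014)
NSD = 90.36 / 256.9319
NSD = 0.3517 uV/sqrt(Hz)

0.3517 uV/sqrt(Hz)


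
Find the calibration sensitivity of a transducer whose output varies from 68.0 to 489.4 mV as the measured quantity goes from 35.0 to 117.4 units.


Sensitivity = (y2 - y1) / (x2 - x1).
S = (489.4 - 68.0) / (117.4 - 35.0)
S = 421.4 / 82.4
S = 5.1141 mV/unit

5.1141 mV/unit


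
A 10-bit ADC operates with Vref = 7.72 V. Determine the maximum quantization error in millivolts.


The maximum quantization error is +/- LSB/2.
LSB = Vref / 2^n = 7.72 / 1024 = 0.00753906 V
Max error = LSB / 2 = 0.00753906 / 2 = 0.00376953 V
Max error = 3.7695 mV

3.7695 mV


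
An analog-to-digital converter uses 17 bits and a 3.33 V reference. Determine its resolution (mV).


The resolution (LSB) of an ADC is Vref / 2^n.
LSB = 3.33 / 2^17
LSB = 3.33 / 131072
LSB = 2.541e-05 V = 0.02540588 mV

0.02540588 mV


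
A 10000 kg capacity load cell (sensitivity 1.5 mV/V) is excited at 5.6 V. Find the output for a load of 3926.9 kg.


Vout = rated_output * Vex * (load / capacity).
Vout = 1.5 * 5.6 * (3926.9 / 10000)
Vout = 1.5 * 5.6 * 0.39269
Vout = 3.299 mV

3.299 mV
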